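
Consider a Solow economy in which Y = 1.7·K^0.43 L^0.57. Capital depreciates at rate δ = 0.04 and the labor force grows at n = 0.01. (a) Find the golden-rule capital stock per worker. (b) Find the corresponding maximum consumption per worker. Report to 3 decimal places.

(a) k_gold ≈ 110.603; (b) c_gold ≈ 7.331

Break-even investment rate: n + δ = 0.01 + 0.04 = 0.05.
Golden rule sets MPK = n+δ: 0.43·1.7·k^(0.43−1) = 0.05, so k_gold = (0.43·1.7/0.05)^(1/0.57) ≈ 110.6031.
y_gold = 1.7·110.6031^0.43 ≈ 12.8608; c_gold = y_gold − 0.05·k_gold ≈ 7.3307.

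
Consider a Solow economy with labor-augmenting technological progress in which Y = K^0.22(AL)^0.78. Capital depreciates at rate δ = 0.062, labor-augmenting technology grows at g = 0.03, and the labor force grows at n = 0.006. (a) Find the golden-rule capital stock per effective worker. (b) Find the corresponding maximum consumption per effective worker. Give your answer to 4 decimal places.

The effective depreciation rate is n + g + δ = 0.006 + 0.03 + 0.062 = 0.098.
At the golden rule the marginal product of capital equals n+g+δ: 0.22·k^(0.22−1) = 0.098. Solving, k_gold = (0.22/0.098)^(1/0.78) ≈ 2.8200.
y_gold = 2.8200^0.22 ≈ 1.2562; c_gold = y_gold − 0.098·k_gold ≈ 0.9798.

(a) k_gold ≈ 2.8200; (b) c_gold ≈ 0.9798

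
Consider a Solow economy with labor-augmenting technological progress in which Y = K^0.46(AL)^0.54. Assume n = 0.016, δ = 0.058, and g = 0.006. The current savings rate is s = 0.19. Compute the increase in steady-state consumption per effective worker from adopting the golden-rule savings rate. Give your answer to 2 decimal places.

Break-even investment rate: n + g + δ = 0.016 + 0.006 + 0.058 = 0.08.
Current steady state (s = 0.19): k* = (0.19/0.08)^(1/0.54) ≈ 4.9622, y* = 4.9622^0.46 ≈ 2.0893, c* = (1−0.19)·2.0893 ≈ 1.6924.
Setting f'(k) = n+g+δ gives 0.46·k^(0.46−1) = 0.08, hence k_gold = (0.46/0.08)^(1/0.54) ≈ 25.5148.
y_gold = 25.5148^0.46 ≈ 4.4374, c_gold = y_gold − 0.08·k_gold ≈ 2.3962.
Gain: Δc = 2.3962 − 1.6924 ≈ 0.7038.

Δc ≈ 0.70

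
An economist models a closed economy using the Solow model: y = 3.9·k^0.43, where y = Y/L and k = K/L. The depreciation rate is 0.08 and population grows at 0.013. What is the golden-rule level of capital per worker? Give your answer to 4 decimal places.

k_gold ≈ 159.8073

n + δ = 0.013 + 0.08 = 0.093.
Golden rule sets MPK = n+δ: 0.43·3.9·k^(0.43−1) = 0.093, so k_gold = (0.43·3.9/0.093)^(1/0.57) ≈ 159.8073.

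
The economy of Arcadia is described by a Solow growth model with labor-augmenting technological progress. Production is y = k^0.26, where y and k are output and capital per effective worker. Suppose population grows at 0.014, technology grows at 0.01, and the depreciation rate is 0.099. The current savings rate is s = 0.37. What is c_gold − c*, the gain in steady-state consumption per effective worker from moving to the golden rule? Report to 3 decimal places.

Δc ≈ 0.035

Break-even investment rate: n + g + δ = 0.014 + 0.01 + 0.099 = 0.123.
Current steady state (s = 0.37): k* = (0.37/0.123)^(1/0.74) ≈ 4.4294, y* = 4.4294^0.26 ≈ 1.4725, c* = (1−0.37)·1.4725 ≈ 0.9277.
At the golden rule the marginal product of capital equals n+g+δ: 0.26·k^(0.26−1) = 0.123. Solving, k_gold = (0.26/0.123)^(1/0.74) ≈ 2.7497.
y_gold = 2.7497^0.26 ≈ 1.3008, c_gold = y_gold − 0.123·k_gold ≈ 0.9626.
Gain: Δc = 0.9626 − 0.9277 ≈ 0.0349.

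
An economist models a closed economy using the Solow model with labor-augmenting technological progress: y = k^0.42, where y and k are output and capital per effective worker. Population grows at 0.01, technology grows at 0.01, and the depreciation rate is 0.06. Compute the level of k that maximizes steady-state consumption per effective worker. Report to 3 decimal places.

k_gold ≈ 17.444

n + g + δ = 0.01 + 0.01 + 0.06 = 0.08.
Setting f'(k) = n+g+δ gives 0.42·k^(0.42−1) = 0.08, hence k_gold = (0.42/0.08)^(1/0.58) ≈ 17.4443.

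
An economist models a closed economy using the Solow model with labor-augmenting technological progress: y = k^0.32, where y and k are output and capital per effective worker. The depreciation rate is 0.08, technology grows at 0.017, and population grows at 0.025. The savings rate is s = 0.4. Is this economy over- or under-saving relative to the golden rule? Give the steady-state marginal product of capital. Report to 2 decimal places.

The effective depreciation rate is n + g + δ = 0.025 + 0.017 + 0.08 = 0.122.
Steady-state k*: s·k^0.32 = 0.122·k gives k* = (0.4/0.122)^(1/0.68) ≈ 5.7330.
MPK = 0.32·5.7330^(-0.68) ≈ 0.0976.
MPK < n+g+δ = 0.122, so the economy is dynamically inefficient (over-saving).

over-saving; MPK ≈ 0.10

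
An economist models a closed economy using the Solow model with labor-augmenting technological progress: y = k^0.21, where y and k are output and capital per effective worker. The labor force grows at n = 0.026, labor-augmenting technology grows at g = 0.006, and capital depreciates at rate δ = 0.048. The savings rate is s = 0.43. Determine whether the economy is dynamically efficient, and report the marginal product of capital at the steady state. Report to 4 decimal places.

dynamically inefficient; MPK ≈ 0.0391

Capital per effective worker breaks even when investment replaces (n + g + δ)·k; here n + g + δ = 0.08.
Steady-state k*: s·k^0.21 = 0.08·k gives k* = (0.43/0.08)^(1/0.79) ≈ 8.4048.
MPK = 0.21·8.4048^(-0.79) ≈ 0.0391.
MPK < n+g+δ = 0.08, so the economy is dynamically inefficient (over-saving).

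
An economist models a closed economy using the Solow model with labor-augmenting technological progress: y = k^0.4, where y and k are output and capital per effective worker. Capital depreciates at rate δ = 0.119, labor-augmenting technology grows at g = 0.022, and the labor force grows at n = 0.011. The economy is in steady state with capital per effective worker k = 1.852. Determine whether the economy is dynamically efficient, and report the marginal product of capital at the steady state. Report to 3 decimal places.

n + g + δ = 0.011 + 0.022 + 0.119 = 0.152.
MPK = 0.4·k^(0.4−1) = 0.4·1.852^(-0.6) ≈ 0.2764.
MPK > 0.152, so the economy is dynamically efficient (under-saving).

dynamically efficient; MPK ≈ 0.276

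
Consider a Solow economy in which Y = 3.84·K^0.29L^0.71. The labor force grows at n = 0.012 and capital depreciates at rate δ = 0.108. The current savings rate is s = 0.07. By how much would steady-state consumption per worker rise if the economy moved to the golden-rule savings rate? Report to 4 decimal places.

Δc ≈ 1.8086

The effective depreciation rate is n + δ = 0.012 + 0.108 = 0.12.
Current steady state (s = 0.07): k* = (0.07·3.84/0.12)^(1/0.71) ≈ 3.1139, y* = 3.84·3.1139^0.29 ≈ 5.3381, c* = (1−0.07)·5.3381 ≈ 4.9645.
Golden rule sets MPK = n+δ: 0.29·3.84·k^(0.29−1) = 0.12, so k_gold = (0.29·3.84/0.12)^(1/0.71) ≈ 23.0539.
y_gold = 3.84·23.0539^0.29 ≈ 9.5395, c_gold = y_gold − 0.12·k_gold ≈ 6.7731.
Gain: Δc = 6.7731 − 4.9645 ≈ 1.8086.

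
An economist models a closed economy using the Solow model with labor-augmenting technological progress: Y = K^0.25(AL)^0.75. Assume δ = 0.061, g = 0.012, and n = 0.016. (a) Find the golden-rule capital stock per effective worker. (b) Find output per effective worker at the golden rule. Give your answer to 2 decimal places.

(a) k_gold ≈ 3.96; (b) y_gold ≈ 1.41

Capital per effective worker breaks even when investment replaces (n + g + δ)·k; here n + g + δ = 0.089.
Golden rule sets MPK = n+g+δ: 0.25·k^(0.25−1) = 0.089, so k_gold = (0.25/0.089)^(1/0.75) ≈ 3.9634.
y_gold = 3.9634^0.25 ≈ 1.4110.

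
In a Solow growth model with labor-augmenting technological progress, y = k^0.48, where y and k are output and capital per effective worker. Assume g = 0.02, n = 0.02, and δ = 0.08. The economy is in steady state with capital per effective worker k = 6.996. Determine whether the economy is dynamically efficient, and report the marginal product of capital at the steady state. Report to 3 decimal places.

dynamically efficient; MPK ≈ 0.175

Break-even investment rate: n + g + δ = 0.02 + 0.02 + 0.08 = 0.12.
MPK = 0.48·k^(0.48−1) = 0.48·6.996^(-0.52) ≈ 0.1745.
MPK > 0.12, so the economy is dynamically efficient (under-saving).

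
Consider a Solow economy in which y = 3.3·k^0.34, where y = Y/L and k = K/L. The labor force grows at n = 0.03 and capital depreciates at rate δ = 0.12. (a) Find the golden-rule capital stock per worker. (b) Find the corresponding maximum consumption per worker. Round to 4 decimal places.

n + δ = 0.03 + 0.12 = 0.15.
Maximizing c = f(k) − (n+δ)·k gives f'(k) = n+δ, i.e. 0.34·3.3·k^(0.34−1) = 0.15, so k_gold = (0.34·3.3/0.15)^(1/0.66) ≈ 21.0908.
y_gold = 3.3·21.0908^0.34 ≈ 9.3048; c_gold = y_gold − 0.15·k_gold ≈ 6.1411.

(a) k_gold ≈ 21.0908; (b) c_gold ≈ 6.1411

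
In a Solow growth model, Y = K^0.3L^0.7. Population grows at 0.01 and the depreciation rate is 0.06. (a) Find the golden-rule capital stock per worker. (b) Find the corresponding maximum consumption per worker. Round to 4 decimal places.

(a) k_gold ≈ 7.9963; (b) c_gold ≈ 1.3061

Capital per worker breaks even when investment replaces (n + δ)·k; here n + δ = 0.07.
Setting f'(k) = n+δ gives 0.3·k^(0.3−1) = 0.07, hence k_gold = (0.3/0.07)^(1/0.7) ≈ 7.9963.
y_gold = 7.9963^0.3 ≈ 1.8658; c_gold = y_gold − 0.07·k_gold ≈ 1.3061.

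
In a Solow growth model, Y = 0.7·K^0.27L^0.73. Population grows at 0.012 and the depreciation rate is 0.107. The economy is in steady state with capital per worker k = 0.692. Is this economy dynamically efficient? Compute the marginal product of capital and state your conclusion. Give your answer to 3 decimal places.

Break-even investment rate: n + δ = 0.012 + 0.107 = 0.119.
MPK = 0.27·0.7·k^(0.27−1) = 0.27·0.7·0.692^(-0.73) ≈ 0.2473.
MPK > 0.119, so the economy is dynamically efficient (under-saving).

dynamically efficient; MPK ≈ 0.247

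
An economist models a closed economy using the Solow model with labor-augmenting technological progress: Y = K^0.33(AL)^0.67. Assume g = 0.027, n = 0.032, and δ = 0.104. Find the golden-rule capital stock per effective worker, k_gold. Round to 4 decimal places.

k_gold ≈ 2.8655

The effective depreciation rate is n + g + δ = 0.032 + 0.027 + 0.104 = 0.163.
Maximizing c = f(k) − (n+g+δ)·k gives f'(k) = n+g+δ, i.e. 0.33·k^(0.33−1) = 0.163, so k_gold = (0.33/0.163)^(1/0.67) ≈ 2.8655.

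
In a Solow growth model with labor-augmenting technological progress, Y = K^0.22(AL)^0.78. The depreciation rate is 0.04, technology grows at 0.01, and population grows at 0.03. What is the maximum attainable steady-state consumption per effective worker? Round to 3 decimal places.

Break-even investment rate: n + g + δ = 0.03 + 0.01 + 0.04 = 0.08.
Setting f'(k) = n+g+δ gives 0.22·k^(0.22−1) = 0.08, hence k_gold = (0.22/0.08)^(1/0.78) ≈ 3.6580.
y_gold = 3.6580^0.22 ≈ 1.3302.
c_gold = y_gold − (n+g+δ)·k_gold = 1.3302 − 0.08·3.6580 ≈ 1.0375.

c_gold ≈ 1.038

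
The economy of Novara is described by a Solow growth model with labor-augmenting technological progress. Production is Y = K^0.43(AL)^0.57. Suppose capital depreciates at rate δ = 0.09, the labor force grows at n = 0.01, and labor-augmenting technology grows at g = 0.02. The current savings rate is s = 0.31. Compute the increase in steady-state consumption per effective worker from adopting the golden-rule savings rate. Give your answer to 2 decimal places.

The effective depreciation rate is n + g + δ = 0.01 + 0.02 + 0.09 = 0.12.
Current steady state (s = 0.31): k* = (0.31/0.12)^(1/0.57) ≈ 5.2860, y* = 5.2860^0.43 ≈ 2.0462, c* = (1−0.31)·2.0462 ≈ 1.4119.
Golden rule sets MPK = n+g+δ: 0.43·k^(0.43−1) = 0.12, so k_gold = (0.43/0.12)^(1/0.57) ≈ 9.3850.
y_gold = 9.3850^0.43 ≈ 2.6191, c_gold = y_gold − 0.12·k_gold ≈ 1.4929.
Gain: Δc = 1.4929 − 1.4119 ≈ 0.0810.

Δc ≈ 0.08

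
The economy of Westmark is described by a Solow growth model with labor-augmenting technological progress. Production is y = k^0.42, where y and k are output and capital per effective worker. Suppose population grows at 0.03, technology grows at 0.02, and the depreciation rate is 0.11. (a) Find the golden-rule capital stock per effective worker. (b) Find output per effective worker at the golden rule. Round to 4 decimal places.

(a) k_gold ≈ 5.2800; (b) y_gold ≈ 2.0114

Break-even investment rate: n + g + δ = 0.03 + 0.02 + 0.11 = 0.16.
Setting f'(k) = n+g+δ gives 0.42·k^(0.42−1) = 0.16, hence k_gold = (0.42/0.16)^(1/0.58) ≈ 5.2800.
y_gold = 5.2800^0.42 ≈ 2.0114.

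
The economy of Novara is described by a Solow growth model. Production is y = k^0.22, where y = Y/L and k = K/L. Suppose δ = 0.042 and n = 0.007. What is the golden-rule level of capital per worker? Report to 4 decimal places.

n + δ = 0.007 + 0.042 = 0.049.
Maximizing c = f(k) − (n+δ)·k gives f'(k) = n+δ, i.e. 0.22·k^(0.22−1) = 0.049, so k_gold = (0.22/0.049)^(1/0.78) ≈ 6.8578.

k_gold ≈ 6.8578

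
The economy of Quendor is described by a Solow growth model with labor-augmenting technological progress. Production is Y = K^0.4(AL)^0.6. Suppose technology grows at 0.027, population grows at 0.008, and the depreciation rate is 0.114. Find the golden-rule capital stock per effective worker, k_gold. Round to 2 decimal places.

k_gold ≈ 5.19

n + g + δ = 0.008 + 0.027 + 0.114 = 0.149.
Setting f'(k) = n+g+δ gives 0.4·k^(0.4−1) = 0.149, hence k_gold = (0.4/0.149)^(1/0.6) ≈ 5.1855.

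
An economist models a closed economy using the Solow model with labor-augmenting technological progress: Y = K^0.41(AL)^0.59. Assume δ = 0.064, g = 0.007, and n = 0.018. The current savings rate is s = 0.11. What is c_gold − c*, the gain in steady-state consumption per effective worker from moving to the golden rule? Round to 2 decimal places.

Break-even investment rate: n + g + δ = 0.018 + 0.007 + 0.064 = 0.089.
Current steady state (s = 0.11): k* = (0.11/0.089)^(1/0.59) ≈ 1.4320, y* = 1.4320^0.41 ≈ 1.1586, c* = (1−0.11)·1.1586 ≈ 1.0312.
At the golden rule the marginal product of capital equals n+g+δ: 0.41·k^(0.41−1) = 0.089. Solving, k_gold = (0.41/0.089)^(1/0.59) ≈ 13.3167.
y_gold = 13.3167^0.41 ≈ 2.8907, c_gold = y_gold − 0.089·k_gold ≈ 1.7055.
Gain: Δc = 1.7055 − 1.0312 ≈ 0.6744.

Δc ≈ 0.67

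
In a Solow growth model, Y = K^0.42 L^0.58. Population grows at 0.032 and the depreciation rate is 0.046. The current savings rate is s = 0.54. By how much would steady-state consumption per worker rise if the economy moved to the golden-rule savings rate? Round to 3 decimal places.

Δc ≈ 0.095

n + δ = 0.032 + 0.046 = 0.078.
Current steady state (s = 0.54): k* = (0.54/0.078)^(1/0.58) ≈ 28.1055, y* = 28.1055^0.42 ≈ 4.0597, c* = (1−0.54)·4.0597 ≈ 1.8675.
Golden rule sets MPK = n+δ: 0.42·k^(0.42−1) = 0.078, so k_gold = (0.42/0.078)^(1/0.58) ≈ 18.2226.
y_gold = 18.2226^0.42 ≈ 3.3842, c_gold = y_gold − 0.078·k_gold ≈ 1.9628.
Gain: Δc = 1.9628 − 1.8675 ≈ 0.0954.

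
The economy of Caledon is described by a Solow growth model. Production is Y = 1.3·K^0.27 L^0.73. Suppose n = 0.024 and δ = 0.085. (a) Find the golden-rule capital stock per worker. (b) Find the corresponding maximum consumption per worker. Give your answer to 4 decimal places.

The effective depreciation rate is n + δ = 0.024 + 0.085 = 0.109.
Golden rule sets MPK = n+δ: 0.27·1.3·k^(0.27−1) = 0.109, so k_gold = (0.27·1.3/0.109)^(1/0.73) ≈ 4.9628.
y_gold = 1.3·4.9628^0.27 ≈ 2.0035; c_gold = y_gold − 0.109·k_gold ≈ 1.4626.

(a) k_gold ≈ 4.9628; (b) c_gold ≈ 1.4626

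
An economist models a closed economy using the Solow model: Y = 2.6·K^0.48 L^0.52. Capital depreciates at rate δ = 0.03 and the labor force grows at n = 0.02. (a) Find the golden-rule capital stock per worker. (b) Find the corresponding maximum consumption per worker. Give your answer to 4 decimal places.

n + δ = 0.02 + 0.03 = 0.05.
Maximizing c = f(k) − (n+δ)·k gives f'(k) = n+δ, i.e. 0.48·2.6·k^(0.48−1) = 0.05, so k_gold = (0.48·2.6/0.05)^(1/0.52) ≈ 486.4171.
y_gold = 2.6·486.4171^0.48 ≈ 50.6684; c_gold = y_gold − 0.05·k_gold ≈ 26.3476.

(a) k_gold ≈ 486.4171; (b) c_gold ≈ 26.3476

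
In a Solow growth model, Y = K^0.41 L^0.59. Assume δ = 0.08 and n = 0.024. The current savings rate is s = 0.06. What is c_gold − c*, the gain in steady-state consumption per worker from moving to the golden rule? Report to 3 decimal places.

Δc ≈ 0.889

Break-even investment rate: n + δ = 0.024 + 0.08 = 0.104.
Current steady state (s = 0.06): k* = (0.06/0.104)^(1/0.59) ≈ 0.3937, y* = 0.3937^0.41 ≈ 0.6823, c* = (1−0.06)·0.6823 ≈ 0.6414.
At the golden rule the marginal product of capital equals n+δ: 0.41·k^(0.41−1) = 0.104. Solving, k_gold = (0.41/0.104)^(1/0.59) ≈ 10.2270.
y_gold = 10.2270^0.41 ≈ 2.5942, c_gold = y_gold − 0.104·k_gold ≈ 1.5306.
Gain: Δc = 1.5306 − 0.6414 ≈ 0.8892.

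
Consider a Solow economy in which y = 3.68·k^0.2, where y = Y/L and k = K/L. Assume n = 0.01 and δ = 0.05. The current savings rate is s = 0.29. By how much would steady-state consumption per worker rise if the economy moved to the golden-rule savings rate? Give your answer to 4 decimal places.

The effective depreciation rate is n + δ = 0.01 + 0.05 = 0.06.
Current steady state (s = 0.29): k* = (0.29·3.68/0.06)^(1/0.8) ≈ 36.5274, y* = 3.68·36.5274^0.2 ≈ 7.5574, c* = (1−0.29)·7.5574 ≈ 5.3657.
Maximizing c = f(k) − (n+δ)·k gives f'(k) = n+δ, i.e. 0.2·3.68·k^(0.2−1) = 0.06, so k_gold = (0.2·3.68/0.06)^(1/0.8) ≈ 22.9566.
y_gold = 3.68·22.9566^0.2 ≈ 6.8870, c_gold = y_gold − 0.06·k_gold ≈ 5.5096.
Gain: Δc = 5.5096 − 5.3657 ≈ 0.1438.

Δc ≈ 0.1438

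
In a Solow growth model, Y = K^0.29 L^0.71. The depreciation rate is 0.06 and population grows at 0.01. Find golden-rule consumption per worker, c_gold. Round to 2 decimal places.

c_gold ≈ 1.27

Break-even investment rate: n + δ = 0.01 + 0.06 = 0.07.
Golden rule sets MPK = n+δ: 0.29·k^(0.29−1) = 0.07, so k_gold = (0.29/0.07)^(1/0.71) ≈ 7.4035.
y_gold = 7.4035^0.29 ≈ 1.7870.
c_gold = y_gold − (n+δ)·k_gold = 1.7870 − 0.07·7.4035 ≈ 1.2688.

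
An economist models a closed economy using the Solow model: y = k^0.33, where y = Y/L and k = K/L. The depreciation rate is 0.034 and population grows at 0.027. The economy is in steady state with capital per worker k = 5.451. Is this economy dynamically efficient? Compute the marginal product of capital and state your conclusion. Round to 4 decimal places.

dynamically efficient; MPK ≈ 0.1059

Break-even investment rate: n + δ = 0.027 + 0.034 = 0.061.
MPK = 0.33·k^(0.33−1) = 0.33·5.451^(-0.67) ≈ 0.1059.
MPK > 0.061, so the economy is dynamically efficient (under-saving).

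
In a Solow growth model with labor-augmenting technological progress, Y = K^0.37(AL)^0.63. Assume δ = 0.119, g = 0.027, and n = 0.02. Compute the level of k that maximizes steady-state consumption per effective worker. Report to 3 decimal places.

n + g + δ = 0.02 + 0.027 + 0.119 = 0.166.
Setting f'(k) = n+g+δ gives 0.37·k^(0.37−1) = 0.166, hence k_gold = (0.37/0.166)^(1/0.63) ≈ 3.5689.

k_gold ≈ 3.569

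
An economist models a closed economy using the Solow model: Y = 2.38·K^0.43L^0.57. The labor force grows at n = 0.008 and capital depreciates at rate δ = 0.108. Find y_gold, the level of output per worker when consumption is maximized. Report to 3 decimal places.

y_gold ≈ 12.300

Break-even investment rate: n + δ = 0.008 + 0.108 = 0.116.
Setting f'(k) = n+δ gives 0.43·2.38·k^(0.43−1) = 0.116, hence k_gold = (0.43·2.38/0.116)^(1/0.57) ≈ 45.5958.
Output: y_gold = 2.38·k_gold^0.43 = 2.38·45.5958^0.43 ≈ 12.3003.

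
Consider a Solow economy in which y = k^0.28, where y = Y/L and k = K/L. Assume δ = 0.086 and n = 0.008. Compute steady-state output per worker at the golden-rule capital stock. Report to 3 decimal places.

y_gold ≈ 1.529

Capital per worker breaks even when investment replaces (n + δ)·k; here n + δ = 0.094.
At the golden rule the marginal product of capital equals n+δ: 0.28·k^(0.28−1) = 0.094. Solving, k_gold = (0.28/0.094)^(1/0.72) ≈ 4.5538.
Output: y_gold = k_gold^0.28 = 4.5538^0.28 ≈ 1.5288.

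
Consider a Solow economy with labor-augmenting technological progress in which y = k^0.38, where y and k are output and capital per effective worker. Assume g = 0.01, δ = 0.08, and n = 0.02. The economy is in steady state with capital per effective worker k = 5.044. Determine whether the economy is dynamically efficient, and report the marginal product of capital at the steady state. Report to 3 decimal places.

dynamically efficient; MPK ≈ 0.139

Capital per effective worker breaks even when investment replaces (n + g + δ)·k; here n + g + δ = 0.11.
MPK = 0.38·k^(0.38−1) = 0.38·5.044^(-0.62) ≈ 0.1393.
MPK > 0.11, so the economy is dynamically efficient (under-saving).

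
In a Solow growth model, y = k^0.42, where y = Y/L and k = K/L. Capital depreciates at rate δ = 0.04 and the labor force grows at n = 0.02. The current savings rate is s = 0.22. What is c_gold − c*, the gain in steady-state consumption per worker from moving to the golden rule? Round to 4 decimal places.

The effective depreciation rate is n + δ = 0.02 + 0.04 = 0.06.
Current steady state (s = 0.22): k* = (0.22/0.06)^(1/0.58) ≈ 9.3947, y* = 9.3947^0.42 ≈ 2.5622, c* = (1−0.22)·2.5622 ≈ 1.9985.
Golden rule sets MPK = n+δ: 0.42·k^(0.42−1) = 0.06, so k_gold = (0.42/0.06)^(1/0.58) ≈ 28.6461.
y_gold = 28.6461^0.42 ≈ 4.0923, c_gold = y_gold − 0.06·k_gold ≈ 2.3735.
Gain: Δc = 2.3735 − 1.9985 ≈ 0.3750.

Δc ≈ 0.3750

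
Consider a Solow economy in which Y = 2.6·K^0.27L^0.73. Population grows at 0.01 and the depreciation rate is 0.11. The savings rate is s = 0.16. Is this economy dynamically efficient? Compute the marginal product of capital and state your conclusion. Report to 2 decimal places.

Capital per worker breaks even when investment replaces (n + δ)·k; here n + δ = 0.12.
Steady-state k*: s·A·k^0.27 = 0.12·k gives k* = (0.16·2.6/0.12)^(1/0.73) ≈ 5.4904.
MPK = 0.27·2.6·5.4904^(-0.73) ≈ 0.2025.
MPK > n+δ = 0.12, so the economy is dynamically efficient (under-saving).

dynamically efficient; MPK ≈ 0.20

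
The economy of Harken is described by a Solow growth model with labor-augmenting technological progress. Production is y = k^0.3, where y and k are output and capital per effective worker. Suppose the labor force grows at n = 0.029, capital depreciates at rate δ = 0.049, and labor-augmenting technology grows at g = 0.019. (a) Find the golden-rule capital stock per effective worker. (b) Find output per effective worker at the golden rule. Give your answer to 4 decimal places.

Capital per effective worker breaks even when investment replaces (n + g + δ)·k; here n + g + δ = 0.097.
Setting f'(k) = n+g+δ gives 0.3·k^(0.3−1) = 0.097, hence k_gold = (0.3/0.097)^(1/0.7) ≈ 5.0176.
y_gold = 5.0176^0.3 ≈ 1.6224.

(a) k_gold ≈ 5.0176; (b) y_gold ≈ 1.6224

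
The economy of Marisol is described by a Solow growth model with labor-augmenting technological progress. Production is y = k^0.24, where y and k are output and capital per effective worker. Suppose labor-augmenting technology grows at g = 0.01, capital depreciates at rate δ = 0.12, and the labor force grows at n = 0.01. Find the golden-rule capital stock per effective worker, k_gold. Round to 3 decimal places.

n + g + δ = 0.01 + 0.01 + 0.12 = 0.14.
Golden rule sets MPK = n+g+δ: 0.24·k^(0.24−1) = 0.14, so k_gold = (0.24/0.14)^(1/0.76) ≈ 2.0324.

k_gold ≈ 2.032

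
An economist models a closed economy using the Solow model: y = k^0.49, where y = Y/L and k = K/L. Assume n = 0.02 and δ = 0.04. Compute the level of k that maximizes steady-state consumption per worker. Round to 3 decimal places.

k_gold ≈ 61.422

Break-even investment rate: n + δ = 0.02 + 0.04 = 0.06.
Golden rule sets MPK = n+δ: 0.49·k^(0.49−1) = 0.06, so k_gold = (0.49/0.06)^(1/0.51) ≈ 61.4219.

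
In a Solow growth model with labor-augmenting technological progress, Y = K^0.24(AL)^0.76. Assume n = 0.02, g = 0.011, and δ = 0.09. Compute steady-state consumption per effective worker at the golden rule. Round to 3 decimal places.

c_gold ≈ 0.943

The effective depreciation rate is n + g + δ = 0.02 + 0.011 + 0.09 = 0.121.
Setting f'(k) = n+g+δ gives 0.24·k^(0.24−1) = 0.121, hence k_gold = (0.24/0.121)^(1/0.76) ≈ 2.4624.
y_gold = 2.4624^0.24 ≈ 1.2414.
c_gold = y_gold − (n+g+δ)·k_gold = 1.2414 − 0.121·2.4624 ≈ 0.9435.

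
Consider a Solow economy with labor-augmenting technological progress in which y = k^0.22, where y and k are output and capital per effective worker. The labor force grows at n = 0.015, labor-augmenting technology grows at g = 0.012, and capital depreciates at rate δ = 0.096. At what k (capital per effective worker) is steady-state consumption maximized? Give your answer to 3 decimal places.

Capital per effective worker breaks even when investment replaces (n + g + δ)·k; here n + g + δ = 0.123.
Maximizing c = f(k) − (n+g+δ)·k gives f'(k) = n+g+δ, i.e. 0.22·k^(0.22−1) = 0.123, so k_gold = (0.22/0.123)^(1/0.78) ≈ 2.1074.

k_gold ≈ 2.107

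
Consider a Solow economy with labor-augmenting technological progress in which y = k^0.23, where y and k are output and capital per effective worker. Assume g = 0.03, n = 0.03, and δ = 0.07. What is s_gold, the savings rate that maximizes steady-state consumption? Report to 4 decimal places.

The effective depreciation rate is n + g + δ = 0.03 + 0.03 + 0.07 = 0.13.
At the golden rule MPK = n+g+δ, and in any Cobb-Douglas steady state s = (n+g+δ)·k/y = MPK·k/y = capital's share 0.23.

s_gold = 0.2300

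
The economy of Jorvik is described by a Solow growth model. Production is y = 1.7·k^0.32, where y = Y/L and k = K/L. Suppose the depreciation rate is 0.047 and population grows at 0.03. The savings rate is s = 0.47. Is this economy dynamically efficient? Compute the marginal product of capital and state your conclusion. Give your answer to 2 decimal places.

dynamically inefficient; MPK ≈ 0.05

The effective depreciation rate is n + δ = 0.03 + 0.047 = 0.077.
Steady-state k*: s·A·k^0.32 = 0.077·k gives k* = (0.47·1.7/0.077)^(1/0.68) ≈ 31.2033.
MPK = 0.32·1.7·31.2033^(-0.68) ≈ 0.0524.
MPK < n+δ = 0.077, so the economy is dynamically inefficient (over-saving).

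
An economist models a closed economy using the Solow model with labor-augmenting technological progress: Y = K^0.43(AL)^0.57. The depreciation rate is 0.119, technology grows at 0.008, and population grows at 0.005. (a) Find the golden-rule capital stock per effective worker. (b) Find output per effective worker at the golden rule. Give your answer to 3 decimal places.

(a) k_gold ≈ 7.940; (b) y_gold ≈ 2.437

The effective depreciation rate is n + g + δ = 0.005 + 0.008 + 0.119 = 0.132.
Maximizing c = f(k) − (n+g+δ)·k gives f'(k) = n+g+δ, i.e. 0.43·k^(0.43−1) = 0.132, so k_gold = (0.43/0.132)^(1/0.57) ≈ 7.9399.
y_gold = 7.9399^0.43 ≈ 2.4374.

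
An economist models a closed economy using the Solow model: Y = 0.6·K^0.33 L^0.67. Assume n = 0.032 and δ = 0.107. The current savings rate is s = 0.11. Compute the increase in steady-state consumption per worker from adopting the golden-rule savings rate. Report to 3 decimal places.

Δc ≈ 0.109

Capital per worker breaks even when investment replaces (n + δ)·k; here n + δ = 0.139.
Current steady state (s = 0.11): k* = (0.11·0.6/0.139)^(1/0.67) ≈ 0.3290, y* = 0.6·0.3290^0.33 ≈ 0.4157, c* = (1−0.11)·0.4157 ≈ 0.3700.
Setting f'(k) = n+δ gives 0.33·0.6·k^(0.33−1) = 0.139, hence k_gold = (0.33·0.6/0.139)^(1/0.67) ≈ 1.6956.
y_gold = 0.6·1.6956^0.33 ≈ 0.7142, c_gold = y_gold − 0.139·k_gold ≈ 0.4785.
Gain: Δc = 0.4785 − 0.3700 ≈ 0.1085.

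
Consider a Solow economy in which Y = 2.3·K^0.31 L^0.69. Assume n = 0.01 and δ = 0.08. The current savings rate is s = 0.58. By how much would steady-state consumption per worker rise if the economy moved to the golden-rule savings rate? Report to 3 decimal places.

Break-even investment rate: n + δ = 0.01 + 0.08 = 0.09.
Current steady state (s = 0.58): k* = (0.58·2.3/0.09)^(1/0.69) ≈ 49.7709, y* = 2.3·49.7709^0.31 ≈ 7.7231, c* = (1−0.58)·7.7231 ≈ 3.2437.
Maximizing c = f(k) − (n+δ)·k gives f'(k) = n+δ, i.e. 0.31·2.3·k^(0.31−1) = 0.09, so k_gold = (0.31·2.3/0.09)^(1/0.69) ≈ 20.0760.
y_gold = 2.3·20.0760^0.31 ≈ 5.8285, c_gold = y_gold − 0.09·k_gold ≈ 4.0217.
Gain: Δc = 4.0217 − 3.2437 ≈ 0.7780.

Δc ≈ 0.778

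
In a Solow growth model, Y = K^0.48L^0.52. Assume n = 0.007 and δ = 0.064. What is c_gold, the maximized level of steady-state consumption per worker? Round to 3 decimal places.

c_gold ≈ 3.035

The effective depreciation rate is n + δ = 0.007 + 0.064 = 0.071.
Maximizing c = f(k) − (n+δ)·k gives f'(k) = n+δ, i.e. 0.48·k^(0.48−1) = 0.071, so k_gold = (0.48/0.071)^(1/0.52) ≈ 39.4567.
y_gold = 39.4567^0.48 ≈ 5.8363.
c_gold = y_gold − (n+δ)·k_gold = 5.8363 − 0.071·39.4567 ≈ 3.0349.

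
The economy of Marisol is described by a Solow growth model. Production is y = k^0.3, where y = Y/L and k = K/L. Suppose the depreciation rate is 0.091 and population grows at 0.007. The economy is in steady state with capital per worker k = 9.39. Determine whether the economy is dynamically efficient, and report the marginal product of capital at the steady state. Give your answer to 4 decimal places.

dynamically inefficient; MPK ≈ 0.0626

n + δ = 0.007 + 0.091 = 0.098.
MPK = 0.3·k^(0.3−1) = 0.3·9.39^(-0.7) ≈ 0.0626.
MPK < 0.098, so the economy is dynamically inefficient (over-saving).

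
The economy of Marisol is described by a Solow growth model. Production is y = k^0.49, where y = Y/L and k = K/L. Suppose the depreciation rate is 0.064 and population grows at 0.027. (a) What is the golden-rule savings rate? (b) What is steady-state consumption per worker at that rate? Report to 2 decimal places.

Break-even investment rate: n + δ = 0.027 + 0.064 = 0.091.
For Cobb-Douglas, s_gold equals capital's share: s_gold = 0.49.
Maximizing c = f(k) − (n+δ)·k gives f'(k) = n+δ, i.e. 0.49·k^(0.49−1) = 0.091, so k_gold = (0.49/0.091)^(1/0.51) ≈ 27.1417.
y_gold = 27.1417^0.49 ≈ 5.0406; c_gold = (1−0.49)·y_gold ≈ 2.5707.

(a) s_gold = 0.49; (b) c_gold ≈ 2.57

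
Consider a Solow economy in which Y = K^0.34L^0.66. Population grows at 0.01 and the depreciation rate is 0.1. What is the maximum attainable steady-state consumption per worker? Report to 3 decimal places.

c_gold ≈ 1.180

The effective depreciation rate is n + δ = 0.01 + 0.1 = 0.11.
Golden rule sets MPK = n+δ: 0.34·k^(0.34−1) = 0.11, so k_gold = (0.34/0.11)^(1/0.66) ≈ 5.5278.
y_gold = 5.5278^0.34 ≈ 1.7884.
c_gold = y_gold − (n+δ)·k_gold = 1.7884 − 0.11·5.5278 ≈ 1.1804.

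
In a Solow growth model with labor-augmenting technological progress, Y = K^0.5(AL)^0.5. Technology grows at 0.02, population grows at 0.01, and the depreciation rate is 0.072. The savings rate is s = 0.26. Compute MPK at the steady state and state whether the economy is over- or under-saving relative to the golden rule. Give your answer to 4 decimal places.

Capital per effective worker breaks even when investment replaces (n + g + δ)·k; here n + g + δ = 0.102.
Steady-state k*: s·k^0.5 = 0.102·k gives k* = (0.26/0.102)^(1/0.5) ≈ 6.4975.
MPK = 0.5·6.4975^(-0.5) ≈ 0.1962.
MPK > n+g+δ = 0.102, so the economy is dynamically efficient (under-saving).

under-saving; MPK ≈ 0.1962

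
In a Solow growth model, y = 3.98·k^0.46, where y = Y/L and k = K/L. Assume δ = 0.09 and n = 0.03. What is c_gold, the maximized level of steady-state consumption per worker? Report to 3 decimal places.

c_gold ≈ 21.898

n + δ = 0.03 + 0.09 = 0.12.
Golden rule sets MPK = n+δ: 0.46·3.98·k^(0.46−1) = 0.12, so k_gold = (0.46·3.98/0.12)^(1/0.54) ≈ 155.4504.
y_gold = 3.98·155.4504^0.46 ≈ 40.5523.
c_gold = y_gold − (n+δ)·k_gold = 40.5523 − 0.12·155.4504 ≈ 21.8982.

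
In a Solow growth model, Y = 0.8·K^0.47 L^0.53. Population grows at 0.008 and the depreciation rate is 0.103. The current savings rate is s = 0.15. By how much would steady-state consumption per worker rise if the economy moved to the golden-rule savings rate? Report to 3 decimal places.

Δc ≈ 0.522

Capital per worker breaks even when investment replaces (n + δ)·k; here n + δ = 0.111.
Current steady state (s = 0.15): k* = (0.15·0.8/0.111)^(1/0.53) ≈ 1.1585, y* = 0.8·1.1585^0.47 ≈ 0.8573, c* = (1−0.15)·0.8573 ≈ 0.7287.
Maximizing c = f(k) − (n+δ)·k gives f'(k) = n+δ, i.e. 0.47·0.8·k^(0.47−1) = 0.111, so k_gold = (0.47·0.8/0.111)^(1/0.53) ≈ 9.9941.
y_gold = 0.8·9.9941^0.47 ≈ 2.3603, c_gold = y_gold − 0.111·k_gold ≈ 1.2510.
Gain: Δc = 1.2510 − 0.7287 ≈ 0.5223.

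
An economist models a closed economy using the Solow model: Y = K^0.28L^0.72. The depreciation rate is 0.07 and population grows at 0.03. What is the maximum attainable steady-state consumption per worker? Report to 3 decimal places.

The effective depreciation rate is n + δ = 0.03 + 0.07 = 0.1.
At the golden rule the marginal product of capital equals n+δ: 0.28·k^(0.28−1) = 0.1. Solving, k_gold = (0.28/0.1)^(1/0.72) ≈ 4.1788.
y_gold = 4.1788^0.28 ≈ 1.4924.
c_gold = y_gold − (n+δ)·k_gold = 1.4924 − 0.1·4.1788 ≈ 1.0746.

c_gold ≈ 1.075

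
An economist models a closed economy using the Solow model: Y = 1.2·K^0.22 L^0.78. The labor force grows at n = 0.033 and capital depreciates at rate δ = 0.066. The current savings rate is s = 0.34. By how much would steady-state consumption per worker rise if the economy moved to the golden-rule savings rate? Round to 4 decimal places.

Break-even investment rate: n + δ = 0.033 + 0.066 = 0.099.
Current steady state (s = 0.34): k* = (0.34·1.2/0.099)^(1/0.78) ≈ 6.1446, y* = 1.2·6.1446^0.22 ≈ 1.7892, c* = (1−0.34)·1.7892 ≈ 1.1808.
Maximizing c = f(k) − (n+δ)·k gives f'(k) = n+δ, i.e. 0.22·1.2·k^(0.22−1) = 0.099, so k_gold = (0.22·1.2/0.099)^(1/0.78) ≈ 3.5165.
y_gold = 1.2·3.5165^0.22 ≈ 1.5824, c_gold = y_gold − 0.099·k_gold ≈ 1.2343.
Gain: Δc = 1.2343 − 1.1808 ≈ 0.0535.

Δc ≈ 0.0535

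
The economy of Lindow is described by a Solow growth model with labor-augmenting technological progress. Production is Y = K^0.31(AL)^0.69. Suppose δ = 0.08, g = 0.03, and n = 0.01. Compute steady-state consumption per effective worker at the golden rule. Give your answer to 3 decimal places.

n + g + δ = 0.01 + 0.03 + 0.08 = 0.12.
Maximizing c = f(k) − (n+g+δ)·k gives f'(k) = n+g+δ, i.e. 0.31·k^(0.31−1) = 0.12, so k_gold = (0.31/0.12)^(1/0.69) ≈ 3.9570.
y_gold = 3.9570^0.31 ≈ 1.5317.
c_gold = y_gold − (n+g+δ)·k_gold = 1.5317 − 0.12·3.9570 ≈ 1.0569.

c_gold ≈ 1.057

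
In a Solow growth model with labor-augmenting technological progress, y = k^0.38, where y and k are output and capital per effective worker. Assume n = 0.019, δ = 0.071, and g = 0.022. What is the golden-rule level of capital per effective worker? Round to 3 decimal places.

k_gold ≈ 7.174

The effective depreciation rate is n + g + δ = 0.019 + 0.022 + 0.071 = 0.112.
Setting f'(k) = n+g+δ gives 0.38·k^(0.38−1) = 0.112, hence k_gold = (0.38/0.112)^(1/0.62) ≈ 7.1738.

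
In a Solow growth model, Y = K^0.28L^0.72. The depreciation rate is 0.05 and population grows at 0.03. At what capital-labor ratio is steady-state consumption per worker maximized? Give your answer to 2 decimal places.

k_gold ≈ 5.70

Capital per worker breaks even when investment replaces (n + δ)·k; here n + δ = 0.08.
At the golden rule the marginal product of capital equals n+δ: 0.28·k^(0.28−1) = 0.08. Solving, k_gold = (0.28/0.08)^(1/0.72) ≈ 5.6971.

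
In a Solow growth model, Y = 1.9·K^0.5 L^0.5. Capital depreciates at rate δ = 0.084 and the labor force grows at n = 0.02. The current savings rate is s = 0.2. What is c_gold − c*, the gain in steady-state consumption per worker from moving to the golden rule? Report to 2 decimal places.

Δc ≈ 3.12

n + δ = 0.02 + 0.084 = 0.104.
Current steady state (s = 0.2): k* = (0.2·1.9/0.104)^(1/0.5) ≈ 13.3506, y* = 1.9·13.3506^0.5 ≈ 6.9423, c* = (1−0.2)·6.9423 ≈ 5.5538.
Golden rule sets MPK = n+δ: 0.5·1.9·k^(0.5−1) = 0.104, so k_gold = (0.5·1.9/0.104)^(1/0.5) ≈ 83.4412.
y_gold = 1.9·83.4412^0.5 ≈ 17.3558, c_gold = y_gold − 0.104·k_gold ≈ 8.6779.
Gain: Δc = 8.6779 − 5.5538 ≈ 3.1240.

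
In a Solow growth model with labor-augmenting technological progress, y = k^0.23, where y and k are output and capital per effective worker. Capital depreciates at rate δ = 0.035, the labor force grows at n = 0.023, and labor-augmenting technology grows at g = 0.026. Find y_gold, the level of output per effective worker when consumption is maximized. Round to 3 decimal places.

The effective depreciation rate is n + g + δ = 0.023 + 0.026 + 0.035 = 0.084.
Setting f'(k) = n+g+δ gives 0.23·k^(0.23−1) = 0.084, hence k_gold = (0.23/0.084)^(1/0.77) ≈ 3.6993.
Output: y_gold = k_gold^0.23 = 3.6993^0.23 ≈ 1.3510.

y_gold ≈ 1.351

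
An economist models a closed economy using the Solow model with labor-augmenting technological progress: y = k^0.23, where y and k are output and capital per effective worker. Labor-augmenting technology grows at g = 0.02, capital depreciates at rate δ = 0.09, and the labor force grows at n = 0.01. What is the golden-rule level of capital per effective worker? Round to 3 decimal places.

k_gold ≈ 2.328

n + g + δ = 0.01 + 0.02 + 0.09 = 0.12.
Golden rule sets MPK = n+g+δ: 0.23·k^(0.23−1) = 0.12, so k_gold = (0.23/0.12)^(1/0.77) ≈ 2.3278.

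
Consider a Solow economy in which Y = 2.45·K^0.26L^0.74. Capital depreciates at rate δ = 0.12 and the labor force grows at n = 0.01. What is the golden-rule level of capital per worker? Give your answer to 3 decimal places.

Capital per worker breaks even when investment replaces (n + δ)·k; here n + δ = 0.13.
Maximizing c = f(k) − (n+δ)·k gives f'(k) = n+δ, i.e. 0.26·2.45·k^(0.26−1) = 0.13, so k_gold = (0.26·2.45/0.13)^(1/0.74) ≈ 8.5644.

k_gold ≈ 8.564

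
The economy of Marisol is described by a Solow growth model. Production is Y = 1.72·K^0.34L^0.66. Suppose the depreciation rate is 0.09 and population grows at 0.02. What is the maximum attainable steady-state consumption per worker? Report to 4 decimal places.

c_gold ≈ 2.6846

Capital per worker breaks even when investment replaces (n + δ)·k; here n + δ = 0.11.
Setting f'(k) = n+δ gives 0.34·1.72·k^(0.34−1) = 0.11, hence k_gold = (0.34·1.72/0.11)^(1/0.66) ≈ 12.5723.
y_gold = 1.72·12.5723^0.34 ≈ 4.0675.
c_gold = y_gold − (n+δ)·k_gold = 4.0675 − 0.11·12.5723 ≈ 2.6846.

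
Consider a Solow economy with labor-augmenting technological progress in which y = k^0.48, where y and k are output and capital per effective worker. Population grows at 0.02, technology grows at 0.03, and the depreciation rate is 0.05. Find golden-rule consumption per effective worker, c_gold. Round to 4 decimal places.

c_gold ≈ 2.2123

The effective depreciation rate is n + g + δ = 0.02 + 0.03 + 0.05 = 0.1.
Golden rule sets MPK = n+g+δ: 0.48·k^(0.48−1) = 0.1, so k_gold = (0.48/0.1)^(1/0.52) ≈ 20.4211.
y_gold = 20.4211^0.48 ≈ 4.2544.
c_gold = y_gold − (n+g+δ)·k_gold = 4.2544 − 0.1·20.4211 ≈ 2.2123.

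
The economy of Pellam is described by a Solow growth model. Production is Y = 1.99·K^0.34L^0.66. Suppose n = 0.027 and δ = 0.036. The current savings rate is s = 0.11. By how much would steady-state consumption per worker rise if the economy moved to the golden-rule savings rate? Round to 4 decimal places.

Capital per worker breaks even when investment replaces (n + δ)·k; here n + δ = 0.063.
Current steady state (s = 0.11): k* = (0.11·1.99/0.063)^(1/0.66) ≈ 6.6001, y* = 1.99·6.6001^0.34 ≈ 3.7801, c* = (1−0.11)·3.7801 ≈ 3.3643.
Maximizing c = f(k) − (n+δ)·k gives f'(k) = n+δ, i.e. 0.34·1.99·k^(0.34−1) = 0.063, so k_gold = (0.34·1.99/0.063)^(1/0.66) ≈ 36.4845.
y_gold = 1.99·36.4845^0.34 ≈ 6.7604, c_gold = y_gold − 0.063·k_gold ≈ 4.4618.
Gain: Δc = 4.4618 − 3.3643 ≈ 1.0976.

Δc ≈ 1.0976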